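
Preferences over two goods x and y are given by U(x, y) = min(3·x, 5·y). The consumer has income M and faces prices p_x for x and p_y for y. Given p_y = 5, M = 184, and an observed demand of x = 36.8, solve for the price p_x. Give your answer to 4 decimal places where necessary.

Leontief preferences: the optimum is at the kink where x/5 = y/3, i.e. y = (3/5)·x.
Budget: p_x·x + p_y·(3/5)·x = M, so (5·p_x + 3·p_y)·x = 5·M.
Demand: x*(p_x,p_y,M) = 5·M/(5·p_x + 3·p_y), y* = 3·M/(5·p_x + 3·p_y).
Set x* = 36.8 in the demand function and solve for p_x: p_x = 2.

p_x = 2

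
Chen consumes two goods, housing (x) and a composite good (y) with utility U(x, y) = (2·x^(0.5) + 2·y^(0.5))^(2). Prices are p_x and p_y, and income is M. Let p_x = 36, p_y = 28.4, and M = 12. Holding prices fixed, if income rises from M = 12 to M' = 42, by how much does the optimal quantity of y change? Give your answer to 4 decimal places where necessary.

Δy* = 0.5905

MRS = MU_x/MU_y = (y/x)^(0.5). Set equal to p_x/p_y.
Hence y/x = (p_x/p_y)^(1/(0.5)), i.e. raised to the 2 power.
Substitute y = (y/x)·x into the budget: x* = M/(p_x + p_y·(y/x)).
Numerically y/x = 1.606824, so x* = 12/(36 + 28.4·1.606824) = 0.147 and y* = 1.606824·0.147 = 0.2362.
At M' = 42: y* = 0.8267. Change: 0.8267 − 0.2362 = 0.5905.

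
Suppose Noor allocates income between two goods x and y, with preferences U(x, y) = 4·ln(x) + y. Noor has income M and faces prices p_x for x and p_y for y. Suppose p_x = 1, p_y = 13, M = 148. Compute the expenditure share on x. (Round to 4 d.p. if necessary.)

At the given prices: x* = 4·13/1 = 52, and y* = 7.3846.
Expenditure on x: 1·52 = 52; share = 0.3514.

share on x = 0.3514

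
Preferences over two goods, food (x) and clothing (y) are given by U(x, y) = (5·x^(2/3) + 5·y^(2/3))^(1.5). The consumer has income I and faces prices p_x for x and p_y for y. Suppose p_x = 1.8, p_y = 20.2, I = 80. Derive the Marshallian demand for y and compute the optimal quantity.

Numerically y/x = 0.000708, so x* = 80/(1.8 + 20.2·0.000708) = 44.0943 and y* = 0.000708·44.0943 = 0.0312.

y* = 0.0312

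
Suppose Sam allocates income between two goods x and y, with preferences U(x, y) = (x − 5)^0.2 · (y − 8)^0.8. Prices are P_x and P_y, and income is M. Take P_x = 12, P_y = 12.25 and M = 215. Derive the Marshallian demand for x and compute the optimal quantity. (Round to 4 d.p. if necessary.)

x* = 5.95

MRS = (1/4)·(y−8)/(x−5). Tangency with P_x/P_y gives y−8 = 4·(P_x/P_y)·(x−5).
Substituting into the budget: x* = 5 + 0.2·(M − 5·P_x − 8·P_y)/P_x, and y* = 8 + 0.8·(…)/P_y.
Discretionary income = 215 − 5·12 − 8·12.25 = 57; x* = 5 + 0.2·57/12 = 5.95.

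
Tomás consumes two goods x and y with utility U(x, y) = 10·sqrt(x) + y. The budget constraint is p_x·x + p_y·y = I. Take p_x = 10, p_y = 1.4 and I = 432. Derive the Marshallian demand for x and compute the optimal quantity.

Set MRS = p_x/p_y: 5·x^(−1/2) = p_x/p_y.
Thus x* = (5·p_y/p_x)² — independent of I — with the rest of income spent on y.
Plugging in: x* = (5·1.4/10)² = 0.49.

x* = 0.49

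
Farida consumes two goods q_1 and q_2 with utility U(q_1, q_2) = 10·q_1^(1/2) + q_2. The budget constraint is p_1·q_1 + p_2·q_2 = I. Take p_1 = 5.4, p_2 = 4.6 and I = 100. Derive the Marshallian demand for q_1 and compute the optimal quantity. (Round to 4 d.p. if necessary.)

MU_q_1 = 5/√q_1, MU_q_2 = 1. Tangency: 5/√q_1 = p_1/p_2.
Thus q_1* = (5·p_2/p_1)² — independent of I — with the rest of income spent on q_2.
Plugging in: q_1* = (5·4.6/5.4)² = 18.1413.

q_1* = 18.1413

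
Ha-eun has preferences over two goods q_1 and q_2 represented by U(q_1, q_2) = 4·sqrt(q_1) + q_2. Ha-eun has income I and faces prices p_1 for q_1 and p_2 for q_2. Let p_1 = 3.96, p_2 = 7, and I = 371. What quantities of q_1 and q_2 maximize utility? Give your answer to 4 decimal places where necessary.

q_1* = 12.4987, q_2* = 45.9293

Utility is quasi-linear in q_2; the FOC for q_1 is 2/√q_1 = p_1/p_2.
Thus q_1* = (2·p_2/p_1)² — independent of I — with the rest of income spent on q_2.
Plugging in: q_1* = (2·7/3.96)² = 12.4987, q_2* = 45.9293.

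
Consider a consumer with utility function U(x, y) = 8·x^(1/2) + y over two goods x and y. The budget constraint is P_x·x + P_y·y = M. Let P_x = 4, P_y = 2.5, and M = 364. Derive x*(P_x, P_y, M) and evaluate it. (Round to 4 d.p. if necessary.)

x* = 6.25

MU_x = 4/√x, MU_y = 1. Tangency: 4/√x = P_x/P_y.
Solve: √x = 4·P_y/P_x, so x*(P_x,P_y) = (4·P_y/P_x)², and y* = (M − P_x·x*)/P_y.
Plugging in: x* = (4·2.5/4)² = 6.25.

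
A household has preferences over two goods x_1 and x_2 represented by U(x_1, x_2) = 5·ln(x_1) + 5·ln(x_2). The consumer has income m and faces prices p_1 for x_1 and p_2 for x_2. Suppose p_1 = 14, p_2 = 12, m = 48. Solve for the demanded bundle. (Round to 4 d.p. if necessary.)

Demand: x_1*(p_1,p_2,m) = 0.5·m/p_1 and x_2* = 0.5·m/p_2.
At p_1=14, p_2=12, m=48: x_1* = 0.5·48/14 = 1.7143, x_2* = 2.

x_1* = 1.7143, x_2* = 2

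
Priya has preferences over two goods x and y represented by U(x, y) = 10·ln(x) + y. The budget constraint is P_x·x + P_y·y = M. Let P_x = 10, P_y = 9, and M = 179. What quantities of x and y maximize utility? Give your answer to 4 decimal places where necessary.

MU_x = 10/x, MU_y = 1. Tangency: 10/x = P_x/P_y.
So x*(P_x,P_y) = 10·P_y/P_x, independent of income; and y* = (M − 10·P_y)/P_y.
At the given prices: x* = 10·9/10 = 9, and y* = 9.8889.

x* = 9, y* = 9.8889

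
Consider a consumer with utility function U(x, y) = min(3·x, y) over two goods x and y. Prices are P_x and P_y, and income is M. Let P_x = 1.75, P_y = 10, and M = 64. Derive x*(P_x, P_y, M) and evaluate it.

Leontief preferences: the optimum is at the kink where x/1 = y/3, i.e. y = 3·x.
Budget: P_x·x + P_y·3·x = M, so (P_x + 3·P_y)·x = M.
Demand: x*(P_x,P_y,M) = M/(P_x + 3·P_y), y* = 3·M/(P_x + 3·P_y).
Here 1.75 + 3·10 = 31.75, giving x* = 2.0157.

x* = 2.0157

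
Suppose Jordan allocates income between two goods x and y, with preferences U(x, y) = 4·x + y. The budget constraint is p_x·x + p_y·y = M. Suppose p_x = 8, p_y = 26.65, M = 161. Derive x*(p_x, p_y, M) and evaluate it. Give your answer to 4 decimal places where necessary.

Perfect substitutes: compare marginal utility per dollar. 4/p_x vs 1/p_y → 0.5 vs 0.0375.
x gives more utility per dollar, so spend all income on x: x* = M/p_x, y* = 0.
Numerically: x* = 20.125, y* = 0.

x* = 20.125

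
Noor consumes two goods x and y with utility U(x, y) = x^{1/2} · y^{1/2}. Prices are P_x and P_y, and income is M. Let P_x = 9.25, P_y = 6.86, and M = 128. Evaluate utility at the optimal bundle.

At P_x=9.25, P_y=6.86, M=128: x* = 0.5·128/9.25 = 6.9189, y* = 9.3294.
Utility at the optimum: U(6.9189, 9.3294) = 8.0343.

V = 8.0343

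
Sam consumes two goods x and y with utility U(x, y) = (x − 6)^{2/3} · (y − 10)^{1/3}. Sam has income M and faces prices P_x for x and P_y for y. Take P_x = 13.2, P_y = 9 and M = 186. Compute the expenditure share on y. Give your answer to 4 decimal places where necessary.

Substituting into the budget: x* = 6 + 2/3·(M − 6·P_x − 10·P_y)/P_x, and y* = 10 + 1/3·(…)/P_y.
Discretionary income = 186 − 6·13.2 − 10·9 = 16.8; x* = 6 + 2/3·16.8/13.2 = 6.8485; y* = 10 + 1/3·16.8/9 = 10.6222.
Expenditure on y: 9·10.6222 = 95.6; share = 0.514.

share on y = 0.514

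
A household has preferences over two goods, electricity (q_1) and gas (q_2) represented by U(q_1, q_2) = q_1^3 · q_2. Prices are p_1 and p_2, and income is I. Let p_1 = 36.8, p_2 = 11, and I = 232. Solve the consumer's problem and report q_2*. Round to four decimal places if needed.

q_2* = 5.2727

Tangency: MRS = 3·q_2/q_1 = p_1/p_2.
So 3·p_2·q_2 = p_1·q_1; combined with the budget, a share 0.75 of income goes to q_1.
Demand: q_1*(p_1,p_2,I) = 0.75·I/p_1 and q_2* = 0.25·I/p_2.
At p_1=36.8, p_2=11, I=232: q_2* = 0.25·232/11 = 5.2727.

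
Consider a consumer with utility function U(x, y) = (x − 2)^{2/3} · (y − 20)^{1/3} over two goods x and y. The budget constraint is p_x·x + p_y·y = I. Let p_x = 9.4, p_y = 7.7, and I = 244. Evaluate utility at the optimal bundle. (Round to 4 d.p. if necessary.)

This is Cobb-Douglas in (x−2, y−20): tangency gives 2/3·p_y·(y−20) = 1/3·p_x·(x−2).
After buying the subsistence bundle (2, 20), a share 2/3 of the remaining income goes to x: x* = 2 + 2/3·(I − 2p_x − 20p_y)/p_x.
Discretionary income = 244 − 2·9.4 − 20·7.7 = 71.2; x* = 2 + 2/3·71.2/9.4 = 7.0496; y* = 20 + 1/3·71.2/7.7 = 23.0823.
Utility at the optimum: U(7.0496, 23.0823) = 4.2835.

V = 4.2835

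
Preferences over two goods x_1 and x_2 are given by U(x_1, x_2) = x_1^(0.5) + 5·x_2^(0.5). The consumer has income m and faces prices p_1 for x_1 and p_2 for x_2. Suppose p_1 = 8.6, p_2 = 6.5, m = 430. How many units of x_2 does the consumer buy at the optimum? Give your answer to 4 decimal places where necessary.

From the CES first-order condition, (1/5)·(x_2/x_1)^(0.5) = p_1/p_2.
Hence x_2/x_1 = (5·p_1/p_2)^(1/(0.5)), i.e. raised to the 2 power.
Substitute x_2 = (x_2/x_1)·x_1 into the budget: x_1* = m/(p_1 + p_2·(x_2/x_1)).
Numerically x_2/x_1 = 43.763314, so x_1* = 430/(8.6 + 6.5·43.763314) = 1.4673 and x_2* = 43.763314·1.4673 = 64.2125.

x_2* = 64.2125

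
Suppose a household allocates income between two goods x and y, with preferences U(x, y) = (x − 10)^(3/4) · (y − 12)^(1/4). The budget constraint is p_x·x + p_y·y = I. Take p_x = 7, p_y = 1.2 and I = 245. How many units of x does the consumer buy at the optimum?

Let x' = x−10, y' = y−12. MRS = 3·y'/x' = p_x/p_y.
After buying the subsistence bundle (10, 12), a share 0.75 of the remaining income goes to x: x* = 10 + 0.75·(I − 10p_x − 12p_y)/p_x.
Discretionary income = 245 − 10·7 − 12·1.2 = 160.6; x* = 10 + 0.75·160.6/7 = 27.2071.

x* = 27.2071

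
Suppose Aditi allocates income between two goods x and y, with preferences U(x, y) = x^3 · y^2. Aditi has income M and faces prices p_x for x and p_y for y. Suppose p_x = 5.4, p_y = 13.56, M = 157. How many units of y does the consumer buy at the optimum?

y* = 4.6313

Demand: x*(p_x,p_y,M) = 0.6·M/p_x and y* = 0.4·M/p_y.
At p_x=5.4, p_y=13.56, M=157: y* = 0.4·157/13.56 = 4.6313.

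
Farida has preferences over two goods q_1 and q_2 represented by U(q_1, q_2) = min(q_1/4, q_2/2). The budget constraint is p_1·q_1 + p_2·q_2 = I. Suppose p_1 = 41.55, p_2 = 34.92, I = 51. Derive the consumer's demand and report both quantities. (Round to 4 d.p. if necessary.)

q_1* = 0.8643, q_2* = 0.4321

Leontief preferences: the optimum is at the kink where q_1/4 = q_2/2, i.e. q_2 = (1/2)·q_1.
Budget: p_1·q_1 + p_2·(1/2)·q_1 = I, so (4·p_1 + 2·p_2)·q_1 = 4·I.
Demand: q_1*(p_1,p_2,I) = 4·I/(4·p_1 + 2·p_2), q_2* = 2·I/(4·p_1 + 2·p_2).
Here 4·41.55 + 2·34.92 = 236.04, giving q_1* = 0.8643 and q_2* = 0.4321.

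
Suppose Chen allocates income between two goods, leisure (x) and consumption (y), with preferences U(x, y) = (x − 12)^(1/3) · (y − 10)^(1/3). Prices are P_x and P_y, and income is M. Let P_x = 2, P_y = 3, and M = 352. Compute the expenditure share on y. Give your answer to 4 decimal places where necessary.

Substituting into the budget: x* = 12 + 0.5·(M − 12·P_x − 10·P_y)/P_x, and y* = 10 + 0.5·(…)/P_y.
Discretionary income = 352 − 12·2 − 10·3 = 298; x* = 12 + 0.5·298/2 = 86.5; y* = 10 + 0.5·298/3 = 59.6667.
Expenditure on y: 3·59.6667 = 179; share = 0.5085.

share on y = 0.5085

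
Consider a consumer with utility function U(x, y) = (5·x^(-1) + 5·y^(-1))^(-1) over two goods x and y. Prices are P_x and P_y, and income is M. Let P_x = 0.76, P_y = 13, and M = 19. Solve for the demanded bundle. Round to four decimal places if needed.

x* = 4.8677, y* = 1.177

From the CES first-order condition, (y/x)^(2) = P_x/P_y.
Solve for the ratio: y/x = [P_x/P_y]^(0.5).
With the ratio pinned down, the budget gives x* = M/(P_x + P_y·(y/x)) and y* = (y/x)·x*.
Numerically y/x = 0.241788, so x* = 19/(0.76 + 13·0.241788) = 4.8677 and y* = 0.241788·4.8677 = 1.177.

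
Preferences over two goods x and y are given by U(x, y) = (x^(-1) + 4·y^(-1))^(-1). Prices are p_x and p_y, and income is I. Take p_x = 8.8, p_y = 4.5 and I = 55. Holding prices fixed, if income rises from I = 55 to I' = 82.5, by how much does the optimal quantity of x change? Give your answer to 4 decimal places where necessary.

MU_x ∝ x^(-2), MU_y ∝ 4·y^(-2), so MRS = (1/4)·(y/x)^(2) = p_x/p_y.
Solve for the ratio: y/x = [4·p_x/p_y]^(0.5).
With the ratio pinned down, the budget gives x* = I/(p_x + p_y·(y/x)) and y* = (y/x)·x*.
Numerically y/x = 2.796824, so x* = 55/(8.8 + 4.5·2.796824) = 2.5718.
At I' = 82.5: x* = 3.8577. Change: 3.8577 − 2.5718 = 1.2859.

Δx* = 1.2859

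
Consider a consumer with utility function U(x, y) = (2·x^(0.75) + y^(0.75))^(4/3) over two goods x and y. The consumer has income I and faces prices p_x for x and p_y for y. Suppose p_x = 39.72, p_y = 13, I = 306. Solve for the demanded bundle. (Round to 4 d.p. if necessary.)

x* = 2.7685, y* = 15.0796

From the CES first-order condition, 2·(y/x)^(0.25) = p_x/p_y.
Solve for the ratio: y/x = [(1/2)·p_x/p_y]^(4).
Substitute y = (y/x)·x into the budget: x* = I/(p_x + p_y·(y/x)).
Numerically y/x = 5.446827, so x* = 306/(39.72 + 13·5.446827) = 2.7685 and y* = 5.446827·2.7685 = 15.0796.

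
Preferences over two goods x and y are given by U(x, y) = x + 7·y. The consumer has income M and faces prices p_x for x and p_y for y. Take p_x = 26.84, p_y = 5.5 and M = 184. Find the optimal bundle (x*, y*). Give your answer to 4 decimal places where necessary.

x* = 0, y* = 33.4545

Linear utility — the consumer picks whichever good has higher MU/price: 1/26.84 = 0.0373 vs 7/5.5 = 1.2727.
y gives more utility per dollar, so spend all income on y: y* = M/p_y, x* = 0.
Numerically: x* = 0, y* = 33.4545.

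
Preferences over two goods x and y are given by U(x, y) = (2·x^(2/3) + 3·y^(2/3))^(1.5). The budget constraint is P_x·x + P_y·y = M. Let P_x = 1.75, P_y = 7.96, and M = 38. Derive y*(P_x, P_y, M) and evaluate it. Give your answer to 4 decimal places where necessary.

MU_x ∝ 2·x^(-1/3), MU_y ∝ 3·y^(-1/3), so MRS = (2/3)·(y/x)^(1/3) = P_x/P_y.
Solve for the ratio: y/x = [(3/2)·P_x/P_y]^(3).
With the ratio pinned down, the budget gives x* = M/(P_x + P_y·(y/x)) and y* = (y/x)·x*.
Numerically y/x = 0.035863, so x* = 38/(1.75 + 7.96·0.035863) = 18.6689 and y* = 0.035863·18.6689 = 0.6695.

y* = 0.6695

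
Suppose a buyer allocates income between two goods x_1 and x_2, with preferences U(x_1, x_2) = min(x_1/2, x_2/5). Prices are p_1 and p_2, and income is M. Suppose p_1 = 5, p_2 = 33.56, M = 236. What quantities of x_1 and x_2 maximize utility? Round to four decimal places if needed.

x_1* = 2.6547, x_2* = 6.6367

With perfect complements, no substitution: consume in ratio x_1:x_2 = 2:5.
Budget: p_1·x_1 + p_2·(5/2)·x_1 = M, so (2·p_1 + 5·p_2)·x_1 = 2·M.
Demand: x_1*(p_1,p_2,M) = 2·M/(2·p_1 + 5·p_2), x_2* = 5·M/(2·p_1 + 5·p_2).
Here 2·5 + 5·33.56 = 177.8, giving x_1* = 2.6547 and x_2* = 6.6367.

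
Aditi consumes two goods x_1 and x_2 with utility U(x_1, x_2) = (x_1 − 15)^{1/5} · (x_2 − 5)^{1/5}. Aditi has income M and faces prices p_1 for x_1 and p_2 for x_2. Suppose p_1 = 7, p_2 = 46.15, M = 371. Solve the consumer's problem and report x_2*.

x_2* = 5.3819

This is Cobb-Douglas in (x_1−15, x_2−5): tangency gives 0.2·p_2·(x_2−5) = 0.2·p_1·(x_1−15).
Substituting into the budget: x_1* = 15 + 0.5·(M − 15·p_1 − 5·p_2)/p_1, and x_2* = 5 + 0.5·(…)/p_2.
Discretionary income = 371 − 15·7 − 5·46.15 = 35.25; x_2* = 5 + 0.5·35.25/46.15 = 5.3819.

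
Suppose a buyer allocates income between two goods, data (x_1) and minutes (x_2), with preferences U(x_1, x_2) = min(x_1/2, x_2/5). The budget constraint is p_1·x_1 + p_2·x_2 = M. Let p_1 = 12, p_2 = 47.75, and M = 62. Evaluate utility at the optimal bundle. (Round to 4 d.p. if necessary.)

Leontief preferences: the optimum is at the kink where x_1/2 = x_2/5, i.e. x_2 = (5/2)·x_1.
Budget: p_1·x_1 + p_2·(5/2)·x_1 = M, so (2·p_1 + 5·p_2)·x_1 = 2·M.
Demand: x_1*(p_1,p_2,M) = 2·M/(2·p_1 + 5·p_2), x_2* = 5·M/(2·p_1 + 5·p_2).
Here 2·12 + 5·47.75 = 262.75, giving x_1* = 0.4719 and x_2* = 1.1798.
Utility at the optimum: U(0.4719, 1.1798) = 0.236.

V = 0.236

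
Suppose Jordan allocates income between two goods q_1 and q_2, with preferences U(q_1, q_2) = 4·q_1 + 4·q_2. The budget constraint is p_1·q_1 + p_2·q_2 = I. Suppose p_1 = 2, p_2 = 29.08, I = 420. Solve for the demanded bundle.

Perfect substitutes: compare marginal utility per dollar. 4/p_1 vs 4/p_2 → 2 vs 0.1376.
q_1 gives more utility per dollar, so spend all income on q_1: q_1* = I/p_1, q_2* = 0.
Numerically: q_1* = 210, q_2* = 0.

q_1* = 210, q_2* = 0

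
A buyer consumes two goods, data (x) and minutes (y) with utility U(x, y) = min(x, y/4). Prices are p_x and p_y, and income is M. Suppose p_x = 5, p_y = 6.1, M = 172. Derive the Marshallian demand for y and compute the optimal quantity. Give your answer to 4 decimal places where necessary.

With perfect complements, no substitution: consume in ratio x:y = 1:4.
Budget: p_x·x + p_y·4·x = M, so (p_x + 4·p_y)·x = M.
Demand: x*(p_x,p_y,M) = M/(p_x + 4·p_y), y* = 4·M/(p_x + 4·p_y).
Here 5 + 4·6.1 = 29.4, giving y* = 23.4014.

y* = 23.4014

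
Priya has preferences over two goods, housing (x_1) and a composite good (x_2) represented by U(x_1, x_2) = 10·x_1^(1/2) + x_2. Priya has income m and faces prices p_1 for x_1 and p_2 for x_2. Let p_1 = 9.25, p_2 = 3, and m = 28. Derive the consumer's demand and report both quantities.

x_1* = 2.6297, x_2* = 1.2252

Utility is quasi-linear in x_2; the FOC for x_1 is 5/√x_1 = p_1/p_2.
Solve: √x_1 = 5·p_2/p_1, so x_1*(p_1,p_2) = (5·p_2/p_1)², and x_2* = (m − p_1·x_1*)/p_2.
Plugging in: x_1* = (5·3/9.25)² = 2.6297, x_2* = 1.2252.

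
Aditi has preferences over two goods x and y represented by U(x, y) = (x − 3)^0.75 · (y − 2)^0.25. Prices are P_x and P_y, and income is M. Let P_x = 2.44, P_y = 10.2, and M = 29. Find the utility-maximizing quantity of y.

y* = 2.0314

Discretionary income = 29 − 3·2.44 − 2·10.2 = 1.28; y* = 2 + 0.25·1.28/10.2 = 2.0314.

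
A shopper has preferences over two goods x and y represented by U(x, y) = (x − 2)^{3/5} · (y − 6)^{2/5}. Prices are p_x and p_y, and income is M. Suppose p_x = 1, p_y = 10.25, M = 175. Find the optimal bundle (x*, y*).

x* = 68.9, y* = 10.3512

MRS = (3/2)·(y−6)/(x−2). Tangency with p_x/p_y gives y−6 = (2/3)·(p_x/p_y)·(x−2).
Substituting into the budget: x* = 2 + 0.6·(M − 2·p_x − 6·p_y)/p_x, and y* = 6 + 0.4·(…)/p_y.
Discretionary income = 175 − 2·1 − 6·10.25 = 111.5; x* = 2 + 0.6·111.5/1 = 68.9; y* = 6 + 0.4·111.5/10.25 = 10.3512.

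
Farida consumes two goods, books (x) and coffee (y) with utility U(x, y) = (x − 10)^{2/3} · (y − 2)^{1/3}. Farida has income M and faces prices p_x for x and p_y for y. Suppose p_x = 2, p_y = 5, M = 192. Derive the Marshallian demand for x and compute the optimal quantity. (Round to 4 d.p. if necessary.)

MRS = 2·(y−2)/(x−10). Tangency with p_x/p_y gives y−2 = (1/2)·(p_x/p_y)·(x−10).
After buying the subsistence bundle (10, 2), a share 2/3 of the remaining income goes to x: x* = 10 + 2/3·(M − 10p_x − 2p_y)/p_x.
Discretionary income = 192 − 10·2 − 2·5 = 162; x* = 10 + 2/3·162/2 = 64.

x* = 64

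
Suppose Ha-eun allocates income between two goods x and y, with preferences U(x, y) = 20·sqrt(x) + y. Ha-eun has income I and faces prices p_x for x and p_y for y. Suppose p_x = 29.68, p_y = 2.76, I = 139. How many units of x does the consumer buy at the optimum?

Thus x* = (10·p_y/p_x)² — independent of I — with the rest of income spent on y.
Plugging in: x* = (10·2.76/29.68)² = 0.8647.

x* = 0.8647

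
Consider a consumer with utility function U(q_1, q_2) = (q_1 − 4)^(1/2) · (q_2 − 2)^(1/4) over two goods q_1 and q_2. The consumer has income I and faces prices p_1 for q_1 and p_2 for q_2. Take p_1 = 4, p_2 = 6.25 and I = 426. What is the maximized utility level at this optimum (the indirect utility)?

V = 17.4653

This is Cobb-Douglas in (q_1−4, q_2−2): tangency gives 0.5·p_2·(q_2−2) = 0.25·p_1·(q_1−4).
Substituting into the budget: q_1* = 4 + 2/3·(I − 4·p_1 − 2·p_2)/p_1, and q_2* = 2 + 1/3·(…)/p_2.
Discretionary income = 426 − 4·4 − 2·6.25 = 397.5; q_1* = 4 + 2/3·397.5/4 = 70.25; q_2* = 2 + 1/3·397.5/6.25 = 23.2.
Utility at the optimum: U(70.25, 23.2) = 17.4653.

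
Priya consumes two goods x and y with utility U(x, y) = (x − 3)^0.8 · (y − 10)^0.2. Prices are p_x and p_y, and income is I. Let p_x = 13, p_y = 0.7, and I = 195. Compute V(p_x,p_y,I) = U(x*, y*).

MRS = 4·(y−10)/(x−3). Tangency with p_x/p_y gives y−10 = (1/4)·(p_x/p_y)·(x−3).
Substituting into the budget: x* = 3 + 0.8·(I − 3·p_x − 10·p_y)/p_x, and y* = 10 + 0.2·(…)/p_y.
Discretionary income = 195 − 3·13 − 10·0.7 = 149; x* = 3 + 0.8·149/13 = 12.1692; y* = 10 + 0.2·149/0.7 = 52.5714.
Utility at the optimum: U(12.1692, 52.5714) = 12.4649.

V = 12.4649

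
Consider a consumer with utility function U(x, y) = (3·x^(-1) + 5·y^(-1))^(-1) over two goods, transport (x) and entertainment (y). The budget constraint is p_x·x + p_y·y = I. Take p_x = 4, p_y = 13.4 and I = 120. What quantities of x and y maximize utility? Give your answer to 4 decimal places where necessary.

x* = 8.9209, y* = 6.2923

Numerically y/x = 0.705346, so x* = 120/(4 + 13.4·0.705346) = 8.9209 and y* = 0.705346·8.9209 = 6.2923.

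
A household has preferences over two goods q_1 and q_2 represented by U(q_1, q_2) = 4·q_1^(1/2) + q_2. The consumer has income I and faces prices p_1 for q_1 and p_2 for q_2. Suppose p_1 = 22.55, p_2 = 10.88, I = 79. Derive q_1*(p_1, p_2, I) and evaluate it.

q_1* = 0.9312

Thus q_1* = (2·p_2/p_1)² — independent of I — with the rest of income spent on q_2.
Plugging in: q_1* = (2·10.88/22.55)² = 0.9312.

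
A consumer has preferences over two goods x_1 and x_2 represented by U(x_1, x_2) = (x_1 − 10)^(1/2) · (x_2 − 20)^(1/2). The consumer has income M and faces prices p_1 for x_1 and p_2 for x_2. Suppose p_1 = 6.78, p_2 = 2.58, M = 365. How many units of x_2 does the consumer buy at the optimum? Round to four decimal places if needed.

This is Cobb-Douglas in (x_1−10, x_2−20): tangency gives 0.5·p_2·(x_2−20) = 0.5·p_1·(x_1−10).
Substituting into the budget: x_1* = 10 + 0.5·(M − 10·p_1 − 20·p_2)/p_1, and x_2* = 20 + 0.5·(…)/p_2.
Discretionary income = 365 − 10·6.78 − 20·2.58 = 245.6; x_2* = 20 + 0.5·245.6/2.58 = 67.5969.

x_2* = 67.5969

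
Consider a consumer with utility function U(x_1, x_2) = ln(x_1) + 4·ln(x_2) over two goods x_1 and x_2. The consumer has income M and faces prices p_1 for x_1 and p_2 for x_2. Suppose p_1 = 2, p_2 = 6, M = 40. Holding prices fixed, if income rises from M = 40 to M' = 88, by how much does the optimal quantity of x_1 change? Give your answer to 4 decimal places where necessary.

MU_x_1/MU_x_2 = (x_2)/(4·x_1); tangency sets this equal to p_1/p_2.
Rearranging, p_2·x_2 = 4·p_1·x_1. Substituting into the budget gives p_1·x_1·(1 + 4) = M.
Demand: x_1*(p_1,p_2,M) = 0.2·M/p_1 and x_2* = 0.8·M/p_2.
At p_1=2, p_2=6, M=40: x_1* = 0.2·40/2 = 4.
At M' = 88: x_1* = 8.8. Change: 8.8 − 4 = 4.8.

Δx_1* = 4.8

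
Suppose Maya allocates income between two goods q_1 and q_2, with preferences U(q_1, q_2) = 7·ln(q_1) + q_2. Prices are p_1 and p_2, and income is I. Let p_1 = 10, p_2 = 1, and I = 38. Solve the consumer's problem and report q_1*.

q_1* = 0.7

MU_q_1 = 7/q_1, MU_q_2 = 1. Tangency: 7/q_1 = p_1/p_2.
So q_1*(p_1,p_2) = 7·p_2/p_1, independent of income; and q_2* = (I − 7·p_2)/p_2.
At the given prices: q_1* = 7·1/10 = 0.7.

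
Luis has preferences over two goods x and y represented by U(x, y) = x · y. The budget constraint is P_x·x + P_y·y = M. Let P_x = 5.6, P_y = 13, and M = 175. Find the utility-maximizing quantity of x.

Tangency: MRS = y/x = P_x/P_y.
Rearranging, P_y·y = P_x·x. Substituting into the budget gives P_x·x·(1 + 1) = M.
Demand: x*(P_x,P_y,M) = 0.5·M/P_x and y* = 0.5·M/P_y.
At P_x=5.6, P_y=13, M=175: x* = 0.5·175/5.6 = 15.625.

x* = 15.625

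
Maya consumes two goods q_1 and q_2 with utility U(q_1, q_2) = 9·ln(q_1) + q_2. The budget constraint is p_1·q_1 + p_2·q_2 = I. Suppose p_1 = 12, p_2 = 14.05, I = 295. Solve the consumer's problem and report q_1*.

So q_1*(p_1,p_2) = 9·p_2/p_1, independent of income; and q_2* = (I − 9·p_2)/p_2.
At the given prices: q_1* = 9·14.05/12 = 10.5375.

q_1* = 10.5375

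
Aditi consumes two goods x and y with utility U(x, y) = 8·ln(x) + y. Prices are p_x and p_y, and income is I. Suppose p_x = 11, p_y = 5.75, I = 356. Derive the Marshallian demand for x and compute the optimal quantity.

x* = 4.1818

At the given prices: x* = 8·5.75/11 = 4.1818.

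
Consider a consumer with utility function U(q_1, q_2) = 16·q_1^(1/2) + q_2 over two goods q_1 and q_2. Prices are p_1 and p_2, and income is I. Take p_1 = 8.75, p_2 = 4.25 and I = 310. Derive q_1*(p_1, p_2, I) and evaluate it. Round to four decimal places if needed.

q_1* = 15.0988

MU_q_1 = 8/√q_1, MU_q_2 = 1. Tangency: 8/√q_1 = p_1/p_2.
Thus q_1* = (8·p_2/p_1)² — independent of I — with the rest of income spent on q_2.
Plugging in: q_1* = (8·4.25/8.75)² = 15.0988.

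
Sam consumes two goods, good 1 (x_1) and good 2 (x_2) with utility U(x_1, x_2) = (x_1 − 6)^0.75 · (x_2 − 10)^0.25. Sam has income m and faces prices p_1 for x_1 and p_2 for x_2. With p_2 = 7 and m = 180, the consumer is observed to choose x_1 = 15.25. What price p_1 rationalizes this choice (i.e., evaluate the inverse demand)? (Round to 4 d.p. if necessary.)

Let x_1' = x_1−6, x_2' = x_2−10. MRS = 3·x_2'/x_1' = p_1/p_2.
After buying the subsistence bundle (6, 10), a share 0.75 of the remaining income goes to x_1: x_1* = 6 + 0.75·(m − 6p_1 − 10p_2)/p_1.
Set x_1* = 15.25 in the demand function and solve for p_1: p_1 = 6.

p_1 = 6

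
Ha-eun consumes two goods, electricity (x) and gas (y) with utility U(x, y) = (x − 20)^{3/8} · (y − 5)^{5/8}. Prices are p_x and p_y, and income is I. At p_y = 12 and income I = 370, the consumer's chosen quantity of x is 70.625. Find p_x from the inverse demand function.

MRS = (3/5)·(y−5)/(x−20). Tangency with p_x/p_y gives y−5 = (5/3)·(p_x/p_y)·(x−20).
After buying the subsistence bundle (20, 5), a share 0.375 of the remaining income goes to x: x* = 20 + 0.375·(I − 20p_x − 5p_y)/p_x.
Set x* = 70.625 in the demand function and solve for p_x: p_x = 2.

p_x = 2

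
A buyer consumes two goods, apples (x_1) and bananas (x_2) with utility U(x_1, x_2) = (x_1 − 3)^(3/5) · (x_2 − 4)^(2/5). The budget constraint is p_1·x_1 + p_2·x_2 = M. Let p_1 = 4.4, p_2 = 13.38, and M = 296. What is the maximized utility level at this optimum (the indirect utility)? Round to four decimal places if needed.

V = 17.0383

This is Cobb-Douglas in (x_1−3, x_2−4): tangency gives 0.6·p_2·(x_2−4) = 0.4·p_1·(x_1−3).
Substituting into the budget: x_1* = 3 + 0.6·(M − 3·p_1 − 4·p_2)/p_1, and x_2* = 4 + 0.4·(…)/p_2.
Discretionary income = 296 − 3·4.4 − 4·13.38 = 229.28; x_1* = 3 + 0.6·229.28/4.4 = 34.2655; x_2* = 4 + 0.4·229.28/13.38 = 10.8544.
Utility at the optimum: U(34.2655, 10.8544) = 17.0383.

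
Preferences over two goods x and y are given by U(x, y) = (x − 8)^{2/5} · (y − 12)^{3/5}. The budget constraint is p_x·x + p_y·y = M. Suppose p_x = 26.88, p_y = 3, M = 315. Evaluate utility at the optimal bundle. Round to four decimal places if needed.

V = 4.5246

Substituting into the budget: x* = 8 + 0.4·(M − 8·p_x − 12·p_y)/p_x, and y* = 12 + 0.6·(…)/p_y.
Discretionary income = 315 − 8·26.88 − 12·3 = 63.96; x* = 8 + 0.4·63.96/26.88 = 8.9518; y* = 12 + 0.6·63.96/3 = 24.792.
Utility at the optimum: U(8.9518, 24.792) = 4.5246.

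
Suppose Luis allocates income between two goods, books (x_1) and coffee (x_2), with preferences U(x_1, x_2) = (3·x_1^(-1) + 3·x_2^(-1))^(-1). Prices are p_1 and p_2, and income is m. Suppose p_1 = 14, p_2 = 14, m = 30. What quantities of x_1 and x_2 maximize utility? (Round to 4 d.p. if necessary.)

x_1* = 1.0714, x_2* = 1.0714

Numerically x_2/x_1 = 1, so x_1* = 30/(14 + 14·1) = 1.0714 and x_2* = 1·1.0714 = 1.0714.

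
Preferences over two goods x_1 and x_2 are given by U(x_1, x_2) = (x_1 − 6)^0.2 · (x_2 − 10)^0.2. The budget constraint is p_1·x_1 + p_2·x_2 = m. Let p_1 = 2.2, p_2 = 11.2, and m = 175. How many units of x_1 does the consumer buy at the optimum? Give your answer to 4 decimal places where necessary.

Substituting into the budget: x_1* = 6 + 0.5·(m − 6·p_1 − 10·p_2)/p_1, and x_2* = 10 + 0.5·(…)/p_2.
Discretionary income = 175 − 6·2.2 − 10·11.2 = 49.8; x_1* = 6 + 0.5·49.8/2.2 = 17.3182.

x_1* = 17.3182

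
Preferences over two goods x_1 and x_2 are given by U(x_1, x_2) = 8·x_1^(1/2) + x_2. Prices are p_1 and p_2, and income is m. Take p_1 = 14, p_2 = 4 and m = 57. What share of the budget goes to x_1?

Utility is quasi-linear in x_2; the FOC for x_1 is 4/√x_1 = p_1/p_2.
Thus x_1* = (4·p_2/p_1)² — independent of m — with the rest of income spent on x_2.
Plugging in: x_1* = (4·4/14)² = 1.3061, x_2* = 9.6786.
Expenditure on x_1: 14·1.3061 = 18.2857; share = 0.3208.

share on x_1 = 0.3208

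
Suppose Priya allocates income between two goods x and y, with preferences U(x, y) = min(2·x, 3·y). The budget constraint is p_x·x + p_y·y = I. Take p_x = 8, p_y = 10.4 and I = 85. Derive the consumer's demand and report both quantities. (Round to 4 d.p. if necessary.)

x* = 5.692, y* = 3.7946

Leontief preferences: the optimum is at the kink where x/3 = y/2, i.e. y = (2/3)·x.
Budget: p_x·x + p_y·(2/3)·x = I, so (3·p_x + 2·p_y)·x = 3·I.
Demand: x*(p_x,p_y,I) = 3·I/(3·p_x + 2·p_y), y* = 2·I/(3·p_x + 2·p_y).
Here 3·8 + 2·10.4 = 44.8, giving x* = 5.692 and y* = 3.7946.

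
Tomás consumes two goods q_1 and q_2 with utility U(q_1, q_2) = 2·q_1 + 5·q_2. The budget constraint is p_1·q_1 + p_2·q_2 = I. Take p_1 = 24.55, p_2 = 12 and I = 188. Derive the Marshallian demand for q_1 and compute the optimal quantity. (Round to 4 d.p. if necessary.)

q_1* = 0

Perfect substitutes: compare marginal utility per dollar. 2/p_1 vs 5/p_2 → 0.0815 vs 0.4167.
q_2 gives more utility per dollar, so spend all income on q_2: q_2* = I/p_2, q_1* = 0.
Numerically: q_1* = 0, q_2* = 15.6667.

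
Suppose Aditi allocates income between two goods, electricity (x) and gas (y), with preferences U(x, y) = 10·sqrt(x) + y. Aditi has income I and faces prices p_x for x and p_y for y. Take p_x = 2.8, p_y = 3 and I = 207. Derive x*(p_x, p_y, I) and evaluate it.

x* = 28.699

MU_x = 5/√x, MU_y = 1. Tangency: 5/√x = p_x/p_y.
Solve: √x = 5·p_y/p_x, so x*(p_x,p_y) = (5·p_y/p_x)², and y* = (I − p_x·x*)/p_y.
Plugging in: x* = (5·3/2.8)² = 28.699.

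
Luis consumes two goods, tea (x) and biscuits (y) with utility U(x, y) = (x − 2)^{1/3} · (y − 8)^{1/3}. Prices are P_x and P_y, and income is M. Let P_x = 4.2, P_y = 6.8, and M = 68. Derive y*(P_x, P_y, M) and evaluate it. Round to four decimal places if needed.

Let x' = x−2, y' = y−8. MRS = y'/x' = P_x/P_y.
Substituting into the budget: x* = 2 + 0.5·(M − 2·P_x − 8·P_y)/P_x, and y* = 8 + 0.5·(…)/P_y.
Discretionary income = 68 − 2·4.2 − 8·6.8 = 5.2; y* = 8 + 0.5·5.2/6.8 = 8.3824.

y* = 8.3824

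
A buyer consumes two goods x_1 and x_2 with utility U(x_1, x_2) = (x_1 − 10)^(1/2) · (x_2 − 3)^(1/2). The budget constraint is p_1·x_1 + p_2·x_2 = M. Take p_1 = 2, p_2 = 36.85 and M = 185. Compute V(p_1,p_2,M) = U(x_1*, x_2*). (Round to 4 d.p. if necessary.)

V = 3.1713

This is Cobb-Douglas in (x_1−10, x_2−3): tangency gives 0.5·p_2·(x_2−3) = 0.5·p_1·(x_1−10).
Substituting into the budget: x_1* = 10 + 0.5·(M − 10·p_1 − 3·p_2)/p_1, and x_2* = 3 + 0.5·(…)/p_2.
Discretionary income = 185 − 10·2 − 3·36.85 = 54.45; x_1* = 10 + 0.5·54.45/2 = 23.6125; x_2* = 3 + 0.5·54.45/36.85 = 3.7388.
Utility at the optimum: U(23.6125, 3.7388) = 3.1713.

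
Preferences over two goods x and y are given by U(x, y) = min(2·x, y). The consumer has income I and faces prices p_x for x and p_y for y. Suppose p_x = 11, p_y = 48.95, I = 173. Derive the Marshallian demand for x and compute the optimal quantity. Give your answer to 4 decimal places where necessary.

Leontief preferences: the optimum is at the kink where x/1 = y/2, i.e. y = 2·x.
Budget: p_x·x + p_y·2·x = I, so (p_x + 2·p_y)·x = I.
Demand: x*(p_x,p_y,I) = I/(p_x + 2·p_y), y* = 2·I/(p_x + 2·p_y).
Here 11 + 2·48.95 = 108.9, giving x* = 1.5886.

x* = 1.5886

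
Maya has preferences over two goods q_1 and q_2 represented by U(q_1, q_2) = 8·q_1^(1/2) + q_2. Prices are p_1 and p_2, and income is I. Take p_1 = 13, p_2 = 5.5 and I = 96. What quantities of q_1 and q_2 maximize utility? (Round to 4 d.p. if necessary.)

q_1* = 2.8639, q_2* = 10.6853

Set MRS = p_1/p_2: 4·q_1^(−1/2) = p_1/p_2.
Solve: √q_1 = 4·p_2/p_1, so q_1*(p_1,p_2) = (4·p_2/p_1)², and q_2* = (I − p_1·q_1*)/p_2.
Plugging in: q_1* = (4·5.5/13)² = 2.8639, q_2* = 10.6853.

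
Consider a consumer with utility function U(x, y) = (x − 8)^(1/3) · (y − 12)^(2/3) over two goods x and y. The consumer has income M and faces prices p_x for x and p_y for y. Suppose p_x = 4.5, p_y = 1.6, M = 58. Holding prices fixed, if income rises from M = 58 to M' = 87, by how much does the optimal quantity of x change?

Δx* = 2.1481

Let x' = x−8, y' = y−12. MRS = (1/2)·y'/x' = p_x/p_y.
After buying the subsistence bundle (8, 12), a share 1/3 of the remaining income goes to x: x* = 8 + 1/3·(M − 8p_x − 12p_y)/p_x.
Discretionary income = 58 − 8·4.5 − 12·1.6 = 2.8; x* = 8 + 1/3·2.8/4.5 = 8.2074.
At M' = 87: x* = 10.3556. Change: 10.3556 − 8.2074 = 2.1481.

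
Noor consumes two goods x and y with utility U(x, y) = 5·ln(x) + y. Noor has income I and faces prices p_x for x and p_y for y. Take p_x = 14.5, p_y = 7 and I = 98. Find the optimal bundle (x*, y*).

x* = 2.4138, y* = 9

Set MRS = p_x/p_y: (5/x)/1 = p_x/p_y.
So x*(p_x,p_y) = 5·p_y/p_x, independent of income; and y* = (I − 5·p_y)/p_y.
At the given prices: x* = 5·7/14.5 = 2.4138, and y* = 9.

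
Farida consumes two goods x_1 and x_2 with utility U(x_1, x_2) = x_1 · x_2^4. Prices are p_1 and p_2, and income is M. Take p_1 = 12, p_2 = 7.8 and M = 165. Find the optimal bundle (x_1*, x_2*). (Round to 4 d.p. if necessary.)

x_1* = 2.75, x_2* = 16.9231

MU_x_1/MU_x_2 = (x_2)/(4·x_1); tangency sets this equal to p_1/p_2.
Rearranging, p_2·x_2 = 4·p_1·x_1. Substituting into the budget gives p_1·x_1·(1 + 4) = M.
Demand: x_1*(p_1,p_2,M) = 0.2·M/p_1 and x_2* = 0.8·M/p_2.
At p_1=12, p_2=7.8, M=165: x_1* = 0.2·165/12 = 2.75, x_2* = 16.9231.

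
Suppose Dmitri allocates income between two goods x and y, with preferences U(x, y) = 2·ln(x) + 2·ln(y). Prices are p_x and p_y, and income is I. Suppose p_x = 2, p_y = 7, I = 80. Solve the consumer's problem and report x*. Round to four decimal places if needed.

x* = 20

The MRS is y/x. Set MRS = p_x/p_y.
Rearranging, p_y·y = p_x·x. Substituting into the budget gives p_x·x·(1 + 1) = I.
Demand: x*(p_x,p_y,I) = 0.5·I/p_x and y* = 0.5·I/p_y.
At p_x=2, p_y=7, I=80: x* = 0.5·80/2 = 20.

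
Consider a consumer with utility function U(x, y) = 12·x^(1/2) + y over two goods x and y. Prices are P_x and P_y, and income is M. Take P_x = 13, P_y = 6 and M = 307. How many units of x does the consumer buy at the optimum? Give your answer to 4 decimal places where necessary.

Solve: √x = 6·P_y/P_x, so x*(P_x,P_y) = (6·P_y/P_x)², and y* = (M − P_x·x*)/P_y.
Plugging in: x* = (6·6/13)² = 7.6686.

x* = 7.6686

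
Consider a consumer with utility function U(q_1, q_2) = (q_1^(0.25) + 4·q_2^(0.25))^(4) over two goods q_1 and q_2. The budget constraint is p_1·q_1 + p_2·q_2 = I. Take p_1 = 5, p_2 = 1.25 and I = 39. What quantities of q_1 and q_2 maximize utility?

q_1* = 0.704, q_2* = 28.384

MU_q_1 ∝ q_1^(-0.75), MU_q_2 ∝ 4·q_2^(-0.75), so MRS = (1/4)·(q_2/q_1)^(0.75) = p_1/p_2.
Hence q_2/q_1 = (4·p_1/p_2)^(1/(0.75)), i.e. raised to the 4/3 power.
With the ratio pinned down, the budget gives q_1* = I/(p_1 + p_2·(q_2/q_1)) and q_2* = (q_2/q_1)·q_1*.
Numerically q_2/q_1 = 40.317474, so q_1* = 39/(5 + 1.25·40.317474) = 0.704 and q_2* = 40.317474·0.704 = 28.384.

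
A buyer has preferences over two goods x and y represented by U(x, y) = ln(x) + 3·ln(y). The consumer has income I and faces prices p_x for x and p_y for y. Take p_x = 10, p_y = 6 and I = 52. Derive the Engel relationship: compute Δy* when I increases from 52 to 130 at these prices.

MU_x/MU_y = (y)/(3·x); tangency sets this equal to p_x/p_y.
Rearranging, p_y·y = 3·p_x·x. Substituting into the budget gives p_x·x·(1 + 3) = I.
Demand: x*(p_x,p_y,I) = 0.25·I/p_x and y* = 0.75·I/p_y.
At p_x=10, p_y=6, I=52: y* = 0.75·52/6 = 6.5.
At I' = 130: y* = 16.25. Change: 16.25 − 6.5 = 9.75.

Δy* = 9.75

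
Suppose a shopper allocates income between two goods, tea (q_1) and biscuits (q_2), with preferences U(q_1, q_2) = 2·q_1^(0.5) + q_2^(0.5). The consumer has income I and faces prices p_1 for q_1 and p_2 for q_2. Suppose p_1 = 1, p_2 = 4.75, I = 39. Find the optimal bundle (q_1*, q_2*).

q_1* = 37.05, q_2* = 0.4105

With the ratio pinned down, the budget gives q_1* = I/(p_1 + p_2·(q_2/q_1)) and q_2* = (q_2/q_1)·q_1*.
Numerically q_2/q_1 = 0.01108, so q_1* = 39/(1 + 4.75·0.01108) = 37.05 and q_2* = 0.01108·37.05 = 0.4105.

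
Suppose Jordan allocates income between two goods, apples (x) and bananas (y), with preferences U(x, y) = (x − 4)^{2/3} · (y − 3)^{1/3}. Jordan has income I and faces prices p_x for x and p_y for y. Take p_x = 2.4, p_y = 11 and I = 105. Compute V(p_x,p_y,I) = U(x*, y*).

V = 8.2822

This is Cobb-Douglas in (x−4, y−3): tangency gives 2/3·p_y·(y−3) = 1/3·p_x·(x−4).
After buying the subsistence bundle (4, 3), a share 2/3 of the remaining income goes to x: x* = 4 + 2/3·(I − 4p_x − 3p_y)/p_x.
Discretionary income = 105 − 4·2.4 − 3·11 = 62.4; x* = 4 + 2/3·62.4/2.4 = 21.3333; y* = 3 + 1/3·62.4/11 = 4.8909.
Utility at the optimum: U(21.3333, 4.8909) = 8.2822.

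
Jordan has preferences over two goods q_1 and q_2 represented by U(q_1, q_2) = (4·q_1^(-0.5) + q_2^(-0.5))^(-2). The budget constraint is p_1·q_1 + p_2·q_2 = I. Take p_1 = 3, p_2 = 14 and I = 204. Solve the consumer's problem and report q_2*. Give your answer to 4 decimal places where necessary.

MU_q_1 ∝ 4·q_1^(-1.5), MU_q_2 ∝ q_2^(-1.5), so MRS = 4·(q_2/q_1)^(1.5) = p_1/p_2.
Hence q_2/q_1 = ((1/4)·p_1/p_2)^(1/(1.5)), i.e. raised to the 2/3 power.
Substitute q_2 = (q_2/q_1)·q_1 into the budget: q_1* = I/(p_1 + p_2·(q_2/q_1)).
Numerically q_2/q_1 = 0.142109, so q_1* = 204/(3 + 14·0.142109) = 40.8856 and q_2* = 0.142109·40.8856 = 5.8102.

q_2* = 5.8102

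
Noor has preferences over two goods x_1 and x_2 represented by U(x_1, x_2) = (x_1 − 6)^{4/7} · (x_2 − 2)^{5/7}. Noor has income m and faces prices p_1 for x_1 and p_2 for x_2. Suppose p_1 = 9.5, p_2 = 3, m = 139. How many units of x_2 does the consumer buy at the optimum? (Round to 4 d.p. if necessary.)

x_2* = 16.0741

This is Cobb-Douglas in (x_1−6, x_2−2): tangency gives 4/7·p_2·(x_2−2) = 5/7·p_1·(x_1−6).
After buying the subsistence bundle (6, 2), a share 4/9 of the remaining income goes to x_1: x_1* = 6 + 4/9·(m − 6p_1 − 2p_2)/p_1.
Discretionary income = 139 − 6·9.5 − 2·3 = 76; x_2* = 2 + 5/9·76/3 = 16.0741.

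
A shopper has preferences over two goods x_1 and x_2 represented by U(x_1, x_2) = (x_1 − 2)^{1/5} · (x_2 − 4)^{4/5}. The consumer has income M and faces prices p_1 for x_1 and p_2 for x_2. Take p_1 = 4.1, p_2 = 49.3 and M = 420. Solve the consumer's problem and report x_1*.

This is Cobb-Douglas in (x_1−2, x_2−4): tangency gives 0.2·p_2·(x_2−4) = 0.8·p_1·(x_1−2).
After buying the subsistence bundle (2, 4), a share 0.2 of the remaining income goes to x_1: x_1* = 2 + 0.2·(M − 2p_1 − 4p_2)/p_1.
Discretionary income = 420 − 2·4.1 − 4·49.3 = 214.6; x_1* = 2 + 0.2·214.6/4.1 = 12.4683.

x_1* = 12.4683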